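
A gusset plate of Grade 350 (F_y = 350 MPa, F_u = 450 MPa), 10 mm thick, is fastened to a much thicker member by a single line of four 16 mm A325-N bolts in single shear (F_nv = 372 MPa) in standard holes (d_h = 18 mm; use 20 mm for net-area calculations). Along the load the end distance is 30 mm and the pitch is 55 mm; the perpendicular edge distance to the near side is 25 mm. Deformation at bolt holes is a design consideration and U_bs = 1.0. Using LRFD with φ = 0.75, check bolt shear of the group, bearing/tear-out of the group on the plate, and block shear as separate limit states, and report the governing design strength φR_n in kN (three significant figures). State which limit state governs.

224 kN (bolt shear governs)

Bolt shear: A_b = π·16²/4 = 201.1 mm²; R_n = 372 × 201.1 × 4 × 1 / 1000 = 299.2 kN → 0.75 × 299.2 = 224 kN.
Bearing: edge l_c = 21, r_n = 113.4 kN; interior l_c = 37, r_n = 172.8 kN; R_n = 113.4 + 3·172.8 = 631.8 kN → 474 kN.
Block shear: A_gv = 1950, A_nv = 1250, A_nt = 150 mm²; R_n = min(0.6F_uA_nv, 0.6F_yA_gv) + U_bs·F_u·A_nt = 405 kN → 304 kN.
Bolt shear governs: 224 kN.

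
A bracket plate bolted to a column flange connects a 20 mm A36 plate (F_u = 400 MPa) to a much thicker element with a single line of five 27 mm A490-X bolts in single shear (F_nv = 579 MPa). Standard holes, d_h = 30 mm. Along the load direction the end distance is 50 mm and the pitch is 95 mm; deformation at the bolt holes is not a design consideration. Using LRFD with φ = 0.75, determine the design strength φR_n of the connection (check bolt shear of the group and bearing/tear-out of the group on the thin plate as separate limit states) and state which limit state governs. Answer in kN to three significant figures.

1240 kN (bolt shear governs)

Bolt shear: A_b = π·27²/4 = 572.6 mm²; R_n = 579 × 572.6 × 5 × 1 / 1000 = 1658 kN → 0.75 × 1658 = 1240 kN.
Bearing (1.5 l_c t F_u ≤ 3.0 d t F_u): upper limit = 3.0·27·20·400 / 1000 = 648 kN.
  Edge l_c = 50 − 30/2 = 35 → r_n = 420 kN; interior l_c = 95 − 30 = 65 → r_n = 648 kN.
  R_n,bearing = 1·420 + 4·648 = 3012 kN → 0.75 × 3012 = 2260 kN.
Bolt shear governs: 1240 kN.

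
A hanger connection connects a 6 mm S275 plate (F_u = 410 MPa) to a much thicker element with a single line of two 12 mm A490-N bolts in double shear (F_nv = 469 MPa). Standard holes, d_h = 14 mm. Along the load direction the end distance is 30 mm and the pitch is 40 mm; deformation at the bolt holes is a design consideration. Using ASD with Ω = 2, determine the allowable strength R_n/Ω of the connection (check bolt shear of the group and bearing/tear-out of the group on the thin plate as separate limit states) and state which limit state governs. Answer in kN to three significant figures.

Bolt shear: A_b = π·12²/4 = 113.1 mm²; R_n = 469 × 113.1 × 2 × 2 / 1000 = 212.2 kN → 212.2 / 2 = 106 kN.
Bearing (1.2 l_c t F_u ≤ 2.4 d t F_u): upper limit = 2.4·12·6·410 / 1000 = 70.85 kN.
  Edge l_c = 30 − 14/2 = 23 → r_n = 67.9 kN; interior l_c = 40 − 14 = 26 → r_n = 70.85 kN.
  R_n,bearing = 1·67.9 + 1·70.85 = 138.7 kN → 138.7 / 2 = 69.4 kN.
Bearing governs: 69.4 kN.

69.4 kN (bearing governs)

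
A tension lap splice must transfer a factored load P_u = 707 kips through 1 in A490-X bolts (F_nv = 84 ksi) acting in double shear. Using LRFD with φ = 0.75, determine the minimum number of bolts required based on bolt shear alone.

A_b = π·1²/4 = 0.7854 in².
Per-bolt design strength φR_n = 0.75 × 84 × 0.7854 × 2 = 98.96 kips.
n ≥ 707 / 98.96 = 7.144 → use 8 bolts.

8 bolts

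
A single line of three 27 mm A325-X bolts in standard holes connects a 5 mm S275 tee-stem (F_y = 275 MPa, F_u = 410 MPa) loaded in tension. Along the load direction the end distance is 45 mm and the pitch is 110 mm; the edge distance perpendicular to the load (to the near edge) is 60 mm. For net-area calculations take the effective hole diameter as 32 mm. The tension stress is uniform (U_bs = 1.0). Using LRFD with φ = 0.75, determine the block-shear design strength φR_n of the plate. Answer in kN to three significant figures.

Shear plane L_v = 45 + 2·110 = 265 mm; A_gv = 265 × 5 = 1325 mm².
A_nv = (265 − 2.5·32) × 5 = 925 mm².
A_nt = (60 − 0.5·32) × 5 = 220 mm².
0.6 F_u A_nv = 227.6 kN; 0.6 F_y A_gv = 218.6 kN → shear yielding governs the shear term.
R_n = 218.6 + 1.0 × 410 × 220 / 1000 = 308.8 kN.
Design strength φR_n = 0.75 × 308.8 = 232 kN.

232 kN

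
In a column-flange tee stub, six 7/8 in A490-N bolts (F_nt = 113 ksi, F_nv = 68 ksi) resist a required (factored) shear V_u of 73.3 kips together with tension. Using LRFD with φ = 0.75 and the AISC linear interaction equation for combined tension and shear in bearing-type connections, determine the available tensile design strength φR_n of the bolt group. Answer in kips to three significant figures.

A_b = π·0.875²/4 = 0.6013 in²; f_rv = 73.3 / (6 × 0.6013) = 20.32 ksi.
F'_nt = 1.3 F_nt − (F_nt / φF_nv) f_rv = 1.3·113 − (113/(0.75·68))·20.32 = 101.9 ksi, capped at F_nt → F'_nt = 101.9 ksi.
R_n = F'_nt · A_b · n = 101.9 × 0.6013 × 6 = 367.6 kips.
Design strength φR_n = 0.75 × 367.6 = 276 kips.

276 kips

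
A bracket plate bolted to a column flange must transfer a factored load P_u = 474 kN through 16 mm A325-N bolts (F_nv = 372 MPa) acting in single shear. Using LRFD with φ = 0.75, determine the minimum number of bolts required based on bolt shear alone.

A_b = π·16²/4 = 201.1 mm².
Per-bolt design strength φR_n = 0.75 × 372 × 201.1 × 1 / 1000 = 56.1 kN.
n ≥ 474 / 56.1 = 8.45 → use 9 bolts.

9 bolts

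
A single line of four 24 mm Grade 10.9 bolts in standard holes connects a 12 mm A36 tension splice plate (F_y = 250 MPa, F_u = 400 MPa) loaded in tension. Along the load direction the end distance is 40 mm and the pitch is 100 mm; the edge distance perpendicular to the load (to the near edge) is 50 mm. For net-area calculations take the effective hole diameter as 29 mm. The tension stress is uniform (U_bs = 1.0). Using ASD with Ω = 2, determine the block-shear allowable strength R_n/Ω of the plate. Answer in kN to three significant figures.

Shear plane L_v = 40 + 3·100 = 340 mm; A_gv = 340 × 12 = 4080 mm².
A_nv = (340 − 3.5·29) × 12 = 2862 mm².
A_nt = (50 − 0.5·29) × 12 = 426 mm².
0.6 F_u A_nv = 686.9 kN; 0.6 F_y A_gv = 612 kN → shear yielding governs the shear term.
R_n = 612 + 1.0 × 400 × 426 / 1000 = 782.4 kN.
Allowable strength R_n/Ω = 782.4 / 2 = 391 kN.

391 kN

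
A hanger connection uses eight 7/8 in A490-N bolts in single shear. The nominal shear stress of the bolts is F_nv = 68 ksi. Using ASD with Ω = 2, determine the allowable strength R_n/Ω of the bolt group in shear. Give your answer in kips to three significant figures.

164 kips

A_b = π × 0.875² / 4 = 0.6013 in².
R_n = F_nv · A_b · n · n_s = 68 × 0.6013 × 8 × 1 = 327.1 kips.
Allowable strength R_n/Ω = 327.1 / 2 = 164 kips.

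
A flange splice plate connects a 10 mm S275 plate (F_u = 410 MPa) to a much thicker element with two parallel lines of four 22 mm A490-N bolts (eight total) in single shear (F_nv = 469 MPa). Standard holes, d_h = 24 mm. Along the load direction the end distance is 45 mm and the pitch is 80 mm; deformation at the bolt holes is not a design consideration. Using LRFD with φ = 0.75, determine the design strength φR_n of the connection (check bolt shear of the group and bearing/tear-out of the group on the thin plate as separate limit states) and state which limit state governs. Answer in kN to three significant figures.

1070 kN (bolt shear governs)

Bolt shear: A_b = π·22²/4 = 380.1 mm²; R_n = 469 × 380.1 × 8 × 1 / 1000 = 1426 kN → 0.75 × 1426 = 1070 kN.
Bearing (1.5 l_c t F_u ≤ 3.0 d t F_u): upper limit = 3.0·22·10·410 / 1000 = 270.6 kN.
  Edge l_c = 45 − 24/2 = 33 → r_n = 203 kN; interior l_c = 80 − 24 = 56 → r_n = 270.6 kN.
  R_n,bearing = 2·203 + 6·270.6 = 2030 kN → 0.75 × 2030 = 1520 kN.
Bolt shear governs: 1070 kN.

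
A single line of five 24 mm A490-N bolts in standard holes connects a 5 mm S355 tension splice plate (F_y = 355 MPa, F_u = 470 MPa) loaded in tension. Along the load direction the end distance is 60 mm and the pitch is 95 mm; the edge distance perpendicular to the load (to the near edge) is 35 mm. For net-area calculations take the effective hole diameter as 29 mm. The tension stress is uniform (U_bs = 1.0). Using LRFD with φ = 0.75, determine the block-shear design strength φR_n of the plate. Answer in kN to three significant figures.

363 kN

Shear plane L_v = 60 + 4·95 = 440 mm; A_gv = 440 × 5 = 2200 mm².
A_nv = (440 − 4.5·29) × 5 = 1548 mm².
A_nt = (35 − 0.5·29) × 5 = 102.5 mm².
0.6 F_u A_nv = 436.4 kN; 0.6 F_y A_gv = 468.6 kN → shear rupture governs the shear term.
R_n = 436.4 + 1.0 × 470 × 102.5 / 1000 = 484.6 kN.
Design strength φR_n = 0.75 × 484.6 = 363 kN.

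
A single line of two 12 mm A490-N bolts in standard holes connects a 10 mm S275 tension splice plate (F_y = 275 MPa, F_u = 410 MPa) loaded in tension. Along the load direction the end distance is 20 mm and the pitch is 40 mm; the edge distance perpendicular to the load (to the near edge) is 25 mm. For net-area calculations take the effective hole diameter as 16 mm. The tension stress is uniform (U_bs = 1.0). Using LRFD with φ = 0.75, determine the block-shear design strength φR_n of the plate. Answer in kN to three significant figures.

119 kN

Shear plane L_v = 20 + 1·40 = 60 mm; A_gv = 60 × 10 = 600 mm².
A_nv = (60 − 1.5·16) × 10 = 360 mm².
A_nt = (25 − 0.5·16) × 10 = 170 mm².
0.6 F_u A_nv = 88.56 kN; 0.6 F_y A_gv = 99 kN → shear rupture governs the shear term.
R_n = 88.56 + 1.0 × 410 × 170 / 1000 = 158.3 kN.
Design strength φR_n = 0.75 × 158.3 = 119 kN.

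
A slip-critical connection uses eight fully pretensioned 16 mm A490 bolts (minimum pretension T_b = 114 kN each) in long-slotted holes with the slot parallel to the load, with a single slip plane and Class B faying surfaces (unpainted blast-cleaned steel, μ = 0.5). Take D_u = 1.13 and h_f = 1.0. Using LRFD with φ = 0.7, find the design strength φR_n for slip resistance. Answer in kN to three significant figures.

361 kN

R_n = μ · D_u · h_f · T_b · n_s · n_b = 0.5 × 1.13 × 1.0 × 114 × 1 × 8 = 515.3 kN.
Design strength φR_n = 0.7 × 515.3 = 361 kN.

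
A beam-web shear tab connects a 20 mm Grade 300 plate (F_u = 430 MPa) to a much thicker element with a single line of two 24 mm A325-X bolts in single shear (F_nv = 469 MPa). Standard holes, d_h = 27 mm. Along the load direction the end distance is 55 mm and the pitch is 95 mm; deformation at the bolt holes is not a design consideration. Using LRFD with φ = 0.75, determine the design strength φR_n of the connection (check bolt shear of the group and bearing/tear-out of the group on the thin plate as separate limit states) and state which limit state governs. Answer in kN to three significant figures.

Bolt shear: A_b = π·24²/4 = 452.4 mm²; R_n = 469 × 452.4 × 2 × 1 / 1000 = 424.3 kN → 0.75 × 424.3 = 318 kN.
Bearing (1.5 l_c t F_u ≤ 3.0 d t F_u): upper limit = 3.0·24·20·430 / 1000 = 619.2 kN.
  Edge l_c = 55 − 27/2 = 41.5 → r_n = 535.4 kN; interior l_c = 95 − 27 = 68 → r_n = 619.2 kN.
  R_n,bearing = 1·535.4 + 1·619.2 = 1155 kN → 0.75 × 1155 = 866 kN.
Bolt shear governs: 318 kN.

318 kN (bolt shear governs)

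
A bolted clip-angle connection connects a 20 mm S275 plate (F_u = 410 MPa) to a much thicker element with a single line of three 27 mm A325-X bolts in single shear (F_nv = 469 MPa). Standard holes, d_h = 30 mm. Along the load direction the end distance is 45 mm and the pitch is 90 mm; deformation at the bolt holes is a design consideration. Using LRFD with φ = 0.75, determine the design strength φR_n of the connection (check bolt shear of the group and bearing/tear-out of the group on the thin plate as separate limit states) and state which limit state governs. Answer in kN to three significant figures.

Bolt shear: A_b = π·27²/4 = 572.6 mm²; R_n = 469 × 572.6 × 3 × 1 / 1000 = 805.6 kN → 0.75 × 805.6 = 604 kN.
Bearing (1.2 l_c t F_u ≤ 2.4 d t F_u): upper limit = 2.4·27·20·410 / 1000 = 531.4 kN.
  Edge l_c = 45 − 30/2 = 30 → r_n = 295.2 kN; interior l_c = 90 − 30 = 60 → r_n = 531.4 kN.
  R_n,bearing = 1·295.2 + 2·531.4 = 1358 kN → 0.75 × 1358 = 1020 kN.
Bolt shear governs: 604 kN.

604 kN (bolt shear governs)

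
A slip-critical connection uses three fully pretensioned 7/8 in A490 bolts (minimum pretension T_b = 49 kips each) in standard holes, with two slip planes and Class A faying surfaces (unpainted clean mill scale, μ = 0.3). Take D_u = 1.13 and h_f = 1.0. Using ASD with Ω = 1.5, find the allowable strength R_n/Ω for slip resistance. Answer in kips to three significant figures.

66.4 kips

R_n = μ · D_u · h_f · T_b · n_s · n_b = 0.3 × 1.13 × 1.0 × 49 × 2 × 3 = 99.67 kips.
Allowable strength R_n/Ω = 99.67 / 1.5 = 66.4 kips.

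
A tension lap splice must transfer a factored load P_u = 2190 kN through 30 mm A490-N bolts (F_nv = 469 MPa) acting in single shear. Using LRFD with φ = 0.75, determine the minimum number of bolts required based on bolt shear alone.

9 bolts

A_b = π·30²/4 = 706.9 mm².
Per-bolt design strength φR_n = 0.75 × 469 × 706.9 × 1 / 1000 = 248.6 kN.
n ≥ 2190 / 248.6 = 8.808 → use 9 bolts.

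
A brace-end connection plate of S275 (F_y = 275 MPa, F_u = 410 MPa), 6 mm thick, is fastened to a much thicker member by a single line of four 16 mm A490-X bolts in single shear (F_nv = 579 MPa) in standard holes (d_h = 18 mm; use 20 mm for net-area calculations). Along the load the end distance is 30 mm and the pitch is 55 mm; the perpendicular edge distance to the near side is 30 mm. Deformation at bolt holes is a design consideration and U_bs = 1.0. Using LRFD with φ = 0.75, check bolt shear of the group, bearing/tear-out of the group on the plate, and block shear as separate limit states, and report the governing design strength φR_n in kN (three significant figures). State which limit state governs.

Bolt shear: A_b = π·16²/4 = 201.1 mm²; R_n = 579 × 201.1 × 4 × 1 / 1000 = 465.7 kN → 0.75 × 465.7 = 349 kN.
Bearing: edge l_c = 21, r_n = 61.99 kN; interior l_c = 37, r_n = 94.46 kN; R_n = 61.99 + 3·94.46 = 345.4 kN → 259 kN.
Block shear: A_gv = 1170, A_nv = 750, A_nt = 120 mm²; R_n = min(0.6F_uA_nv, 0.6F_yA_gv) + U_bs·F_u·A_nt = 233.7 kN → 175 kN.
Block shear governs: 175 kN.

175 kN (block shear governs)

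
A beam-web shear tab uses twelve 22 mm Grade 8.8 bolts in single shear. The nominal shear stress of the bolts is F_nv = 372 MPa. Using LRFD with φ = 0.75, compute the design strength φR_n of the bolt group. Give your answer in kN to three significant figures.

A_b = π × 22² / 4 = 380.1 mm².
R_n = F_nv · A_b · n · n_s = 372 × 380.1 × 12 × 1 / 1000 = 1697 kN.
Design strength φR_n = 0.75 × 1697 = 1270 kN.

1270 kN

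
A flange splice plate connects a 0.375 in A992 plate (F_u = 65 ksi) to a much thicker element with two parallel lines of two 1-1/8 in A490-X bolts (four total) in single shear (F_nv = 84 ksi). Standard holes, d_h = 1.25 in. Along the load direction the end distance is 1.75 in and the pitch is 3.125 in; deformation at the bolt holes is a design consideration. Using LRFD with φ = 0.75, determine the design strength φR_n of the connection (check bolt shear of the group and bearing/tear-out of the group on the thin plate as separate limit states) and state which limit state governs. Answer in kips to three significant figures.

Bolt shear: A_b = π·1.125²/4 = 0.994 in²; R_n = 84 × 0.994 × 4 × 1 = 334 kips → 0.75 × 334 = 250 kips.
Bearing (1.2 l_c t F_u ≤ 2.4 d t F_u): upper limit = 2.4·1.125·0.375·65 = 65.81 kips.
  Edge l_c = 1.75 − 1.25/2 = 1.125 → r_n = 32.91 kips; interior l_c = 3.125 − 1.25 = 1.875 → r_n = 54.84 kips.
  R_n,bearing = 2·32.91 + 2·54.84 = 175.5 kips → 0.75 × 175.5 = 132 kips.
Bearing governs: 132 kips.

132 kips (bearing governs)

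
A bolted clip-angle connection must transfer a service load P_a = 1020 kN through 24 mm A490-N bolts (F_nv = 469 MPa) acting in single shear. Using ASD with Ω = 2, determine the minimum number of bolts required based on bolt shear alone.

10 bolts

A_b = π·24²/4 = 452.4 mm².
Per-bolt allowable strength R_n/Ω = 469 × 452.4 × 1 / 1000 / 2 = 106.1 kN.
n ≥ 1020 / 106.1 = 9.615 → use 10 bolts.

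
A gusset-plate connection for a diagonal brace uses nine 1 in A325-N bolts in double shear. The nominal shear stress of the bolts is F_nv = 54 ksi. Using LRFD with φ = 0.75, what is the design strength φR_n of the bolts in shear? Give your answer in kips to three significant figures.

573 kips

A_b = π × 1² / 4 = 0.7854 in².
R_n = F_nv · A_b · n · n_s = 54 × 0.7854 × 9 × 2 = 763.4 kips.
Design strength φR_n = 0.75 × 763.4 = 573 kips.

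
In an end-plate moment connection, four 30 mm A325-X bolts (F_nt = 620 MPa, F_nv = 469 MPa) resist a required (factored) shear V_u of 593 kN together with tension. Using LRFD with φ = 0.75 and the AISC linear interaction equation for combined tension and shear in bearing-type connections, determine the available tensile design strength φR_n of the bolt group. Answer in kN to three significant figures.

925 kN

A_b = π·30²/4 = 706.9 mm²; f_rv = 593 × 1000 / (4 × 706.9) = 209.7 MPa.
F'_nt = 1.3 F_nt − (F_nt / φF_nv) f_rv = 1.3·620 − (620/(0.75·469))·209.7 = 436.3 MPa, capped at F_nt → F'_nt = 436.3 MPa.
R_n = F'_nt · A_b · n = 436.3 × 706.9 × 4 / 1000 = 1234 kN.
Design strength φR_n = 0.75 × 1234 = 925 kN.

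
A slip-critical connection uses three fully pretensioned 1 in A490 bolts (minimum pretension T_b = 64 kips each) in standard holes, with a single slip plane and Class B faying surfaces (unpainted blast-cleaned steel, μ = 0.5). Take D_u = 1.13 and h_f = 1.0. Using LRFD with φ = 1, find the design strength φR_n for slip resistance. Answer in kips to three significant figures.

R_n = μ · D_u · h_f · T_b · n_s · n_b = 0.5 × 1.13 × 1.0 × 64 × 1 × 3 = 108.5 kips.
Design strength φR_n = 1 × 108.5 = 108 kips.

108 kips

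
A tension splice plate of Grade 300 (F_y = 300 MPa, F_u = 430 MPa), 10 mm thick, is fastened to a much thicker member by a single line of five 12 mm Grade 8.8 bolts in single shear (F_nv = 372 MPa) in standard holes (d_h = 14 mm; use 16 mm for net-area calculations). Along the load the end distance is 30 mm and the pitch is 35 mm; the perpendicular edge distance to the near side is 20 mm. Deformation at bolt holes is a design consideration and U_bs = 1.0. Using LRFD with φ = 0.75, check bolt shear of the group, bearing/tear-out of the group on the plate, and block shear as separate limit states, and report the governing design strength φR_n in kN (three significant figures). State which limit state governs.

Bolt shear: A_b = π·12²/4 = 113.1 mm²; R_n = 372 × 113.1 × 5 × 1 / 1000 = 210.4 kN → 0.75 × 210.4 = 158 kN.
Bearing: edge l_c = 23, r_n = 118.7 kN; interior l_c = 21, r_n = 108.4 kN; R_n = 118.7 + 4·108.4 = 552.1 kN → 414 kN.
Block shear: A_gv = 1700, A_nv = 980, A_nt = 120 mm²; R_n = min(0.6F_uA_nv, 0.6F_yA_gv) + U_bs·F_u·A_nt = 304.4 kN → 228 kN.
Bolt shear governs: 158 kN.

158 kN (bolt shear governs)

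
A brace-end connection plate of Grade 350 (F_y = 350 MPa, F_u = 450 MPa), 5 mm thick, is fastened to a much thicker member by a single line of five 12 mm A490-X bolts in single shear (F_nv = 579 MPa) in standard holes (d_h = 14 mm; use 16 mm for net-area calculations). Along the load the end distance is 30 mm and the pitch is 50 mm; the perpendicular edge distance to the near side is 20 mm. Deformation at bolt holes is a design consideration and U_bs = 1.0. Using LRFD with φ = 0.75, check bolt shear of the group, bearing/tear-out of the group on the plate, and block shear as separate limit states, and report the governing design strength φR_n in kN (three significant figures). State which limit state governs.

Bolt shear: A_b = π·12²/4 = 113.1 mm²; R_n = 579 × 113.1 × 5 × 1 / 1000 = 327.4 kN → 0.75 × 327.4 = 246 kN.
Bearing: edge l_c = 23, r_n = 62.1 kN; interior l_c = 36, r_n = 64.8 kN; R_n = 62.1 + 4·64.8 = 321.3 kN → 241 kN.
Block shear: A_gv = 1150, A_nv = 790, A_nt = 60 mm²; R_n = min(0.6F_uA_nv, 0.6F_yA_gv) + U_bs·F_u·A_nt = 240.3 kN → 180 kN.
Block shear governs: 180 kN.

180 kN (block shear governs)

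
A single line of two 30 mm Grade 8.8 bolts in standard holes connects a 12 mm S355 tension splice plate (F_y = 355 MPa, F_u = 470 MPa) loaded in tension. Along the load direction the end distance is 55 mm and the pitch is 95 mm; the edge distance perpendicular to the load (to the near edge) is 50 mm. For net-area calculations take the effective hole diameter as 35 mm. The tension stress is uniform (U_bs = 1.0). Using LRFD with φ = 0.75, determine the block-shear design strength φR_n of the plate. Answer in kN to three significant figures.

385 kN

Shear plane L_v = 55 + 1·95 = 150 mm; A_gv = 150 × 12 = 1800 mm².
A_nv = (150 − 1.5·35) × 12 = 1170 mm².
A_nt = (50 − 0.5·35) × 12 = 390 mm².
0.6 F_u A_nv = 329.9 kN; 0.6 F_y A_gv = 383.4 kN → shear rupture governs the shear term.
R_n = 329.9 + 1.0 × 470 × 390 / 1000 = 513.2 kN.
Design strength φR_n = 0.75 × 513.2 = 385 kN.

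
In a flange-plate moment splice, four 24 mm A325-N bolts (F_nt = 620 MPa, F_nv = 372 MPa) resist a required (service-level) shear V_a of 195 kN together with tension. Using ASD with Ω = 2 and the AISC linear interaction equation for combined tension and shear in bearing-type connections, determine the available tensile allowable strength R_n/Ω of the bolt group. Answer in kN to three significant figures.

404 kN

A_b = π·24²/4 = 452.4 mm²; f_rv = 195 × 1000 / (4 × 452.4) = 107.8 MPa.
F'_nt = 1.3 F_nt − (Ω F_nt / F_nv) f_rv = 1.3·620 − (2·620/372)·107.8 = 446.8 MPa, capped at F_nt → F'_nt = 446.8 MPa.
R_n = F'_nt · A_b · n = 446.8 × 452.4 × 4 / 1000 = 808.5 kN.
Allowable strength R_n/Ω = 808.5 / 2 = 404 kN.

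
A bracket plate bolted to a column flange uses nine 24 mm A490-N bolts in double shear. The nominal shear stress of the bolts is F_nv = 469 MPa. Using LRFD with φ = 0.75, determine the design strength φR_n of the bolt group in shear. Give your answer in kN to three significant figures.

A_b = π × 24² / 4 = 452.4 mm².
R_n = F_nv · A_b · n · n_s = 469 × 452.4 × 9 × 2 / 1000 = 3819 kN.
Design strength φR_n = 0.75 × 3819 = 2860 kN.

2860 kN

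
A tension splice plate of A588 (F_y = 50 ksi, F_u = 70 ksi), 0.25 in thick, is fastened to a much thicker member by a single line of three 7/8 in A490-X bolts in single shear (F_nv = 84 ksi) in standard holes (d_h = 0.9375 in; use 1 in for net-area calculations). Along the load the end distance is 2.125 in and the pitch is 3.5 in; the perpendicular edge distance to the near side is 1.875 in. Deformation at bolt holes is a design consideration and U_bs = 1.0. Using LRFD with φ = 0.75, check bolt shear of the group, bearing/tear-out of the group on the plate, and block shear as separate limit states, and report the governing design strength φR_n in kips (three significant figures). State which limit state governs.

Bolt shear: A_b = π·0.875²/4 = 0.6013 in²; R_n = 84 × 0.6013 × 3 × 1 = 151.5 kips → 0.75 × 151.5 = 114 kips.
Bearing: edge l_c = 1.656, r_n = 34.78 kips; interior l_c = 2.562, r_n = 36.75 kips; R_n = 34.78 + 2·36.75 = 108.3 kips → 81.2 kips.
Block shear: A_gv = 2.281, A_nv = 1.656, A_nt = 0.3438 in²; R_n = min(0.6F_uA_nv, 0.6F_yA_gv) + U_bs·F_u·A_nt = 92.5 kips → 69.4 kips.
Block shear governs: 69.4 kips.

69.4 kips (block shear governs)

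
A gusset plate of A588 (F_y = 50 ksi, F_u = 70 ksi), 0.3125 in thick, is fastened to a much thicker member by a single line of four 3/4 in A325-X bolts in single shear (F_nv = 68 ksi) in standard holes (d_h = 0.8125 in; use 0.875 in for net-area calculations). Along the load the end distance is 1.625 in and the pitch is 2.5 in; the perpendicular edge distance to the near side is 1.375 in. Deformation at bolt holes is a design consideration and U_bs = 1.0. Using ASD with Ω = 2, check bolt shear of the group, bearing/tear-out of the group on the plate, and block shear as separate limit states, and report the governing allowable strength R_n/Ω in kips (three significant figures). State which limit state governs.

Bolt shear: A_b = π·0.75²/4 = 0.4418 in²; R_n = 68 × 0.4418 × 4 × 1 = 120.2 kips → 120.2 / 2 = 60.1 kips.
Bearing: edge l_c = 1.219, r_n = 31.99 kips; interior l_c = 1.688, r_n = 39.38 kips; R_n = 31.99 + 3·39.38 = 150.1 kips → 75.1 kips.
Block shear: A_gv = 2.852, A_nv = 1.895, A_nt = 0.293 in²; R_n = min(0.6F_uA_nv, 0.6F_yA_gv) + U_bs·F_u·A_nt = 100.1 kips → 50 kips.
Block shear governs: 50 kips.

50 kips (block shear governs)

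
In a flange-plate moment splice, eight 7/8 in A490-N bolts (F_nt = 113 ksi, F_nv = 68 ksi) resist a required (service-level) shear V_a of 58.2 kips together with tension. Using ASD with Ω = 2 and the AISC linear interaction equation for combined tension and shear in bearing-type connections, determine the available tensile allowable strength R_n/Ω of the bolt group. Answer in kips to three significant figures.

A_b = π·0.875²/4 = 0.6013 in²; f_rv = 58.2 / (8 × 0.6013) = 12.1 ksi.
F'_nt = 1.3 F_nt − (Ω F_nt / F_nv) f_rv = 1.3·113 − (2·113/68)·12.1 = 106.7 ksi, capped at F_nt → F'_nt = 106.7 ksi.
R_n = F'_nt · A_b · n = 106.7 × 0.6013 × 8 = 513.2 kips.
Allowable strength R_n/Ω = 513.2 / 2 = 257 kips.

257 kips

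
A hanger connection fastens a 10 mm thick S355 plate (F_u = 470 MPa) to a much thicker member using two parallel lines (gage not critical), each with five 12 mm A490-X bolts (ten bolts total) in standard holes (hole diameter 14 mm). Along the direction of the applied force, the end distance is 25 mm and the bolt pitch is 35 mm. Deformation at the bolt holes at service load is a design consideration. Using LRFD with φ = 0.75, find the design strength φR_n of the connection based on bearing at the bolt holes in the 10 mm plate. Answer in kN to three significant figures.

Per bolt r_n = 1.2 l_c t F_u ≤ 2.4 d t F_u; upper limit = 2.4 × 12 × 10 × 470 / 1000 = 135.4 kN.
Edge bolt: l_c = 25 − 14/2 = 18 mm → 1.2 × 18 × 10 × 470 / 1000 = 101.5 → r_n = 101.5 kN.
Interior bolts: l_c = 35 − 14 = 21 mm → 1.2 × 21 × 10 × 470 / 1000 = 118.4 → r_n = 118.4 kN.
R_n = 2 × 101.5 + 8 × 118.4 = 1151 kN.
Design strength φR_n = 0.75 × 1151 = 863 kN.

863 kN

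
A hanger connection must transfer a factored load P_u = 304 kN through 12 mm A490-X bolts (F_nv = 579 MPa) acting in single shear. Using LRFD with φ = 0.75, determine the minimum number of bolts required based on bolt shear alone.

A_b = π·12²/4 = 113.1 mm².
Per-bolt design strength φR_n = 0.75 × 579 × 113.1 × 1 / 1000 = 49.11 kN.
n ≥ 304 / 49.11 = 6.19 → use 7 bolts.

7 bolts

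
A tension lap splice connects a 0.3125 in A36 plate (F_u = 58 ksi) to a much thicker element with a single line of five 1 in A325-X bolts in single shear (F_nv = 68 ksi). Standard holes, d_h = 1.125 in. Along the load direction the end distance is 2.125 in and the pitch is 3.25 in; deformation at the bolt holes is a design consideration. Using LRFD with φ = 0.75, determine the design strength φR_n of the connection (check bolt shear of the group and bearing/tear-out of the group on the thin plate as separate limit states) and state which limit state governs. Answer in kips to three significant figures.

Bolt shear: A_b = π·1²/4 = 0.7854 in²; R_n = 68 × 0.7854 × 5 × 1 = 267 kips → 0.75 × 267 = 200 kips.
Bearing (1.2 l_c t F_u ≤ 2.4 d t F_u): upper limit = 2.4·1·0.3125·58 = 43.5 kips.
  Edge l_c = 2.125 − 1.125/2 = 1.562 → r_n = 33.98 kips; interior l_c = 3.25 − 1.125 = 2.125 → r_n = 43.5 kips.
  R_n,bearing = 1·33.98 + 4·43.5 = 208 kips → 0.75 × 208 = 156 kips.
Bearing governs: 156 kips.

156 kips (bearing governs)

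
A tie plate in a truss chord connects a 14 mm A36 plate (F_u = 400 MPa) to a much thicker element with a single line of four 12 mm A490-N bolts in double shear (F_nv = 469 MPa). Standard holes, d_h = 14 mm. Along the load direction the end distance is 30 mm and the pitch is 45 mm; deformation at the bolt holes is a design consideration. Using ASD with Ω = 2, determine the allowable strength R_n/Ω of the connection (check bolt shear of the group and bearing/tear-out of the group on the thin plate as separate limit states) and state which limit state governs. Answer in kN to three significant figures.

212 kN (bolt shear governs)

Bolt shear: A_b = π·12²/4 = 113.1 mm²; R_n = 469 × 113.1 × 4 × 2 / 1000 = 424.3 kN → 424.3 / 2 = 212 kN.
Bearing (1.2 l_c t F_u ≤ 2.4 d t F_u): upper limit = 2.4·12·14·400 / 1000 = 161.3 kN.
  Edge l_c = 30 − 14/2 = 23 → r_n = 154.6 kN; interior l_c = 45 − 14 = 31 → r_n = 161.3 kN.
  R_n,bearing = 1·154.6 + 3·161.3 = 638.4 kN → 638.4 / 2 = 319 kN.
Bolt shear governs: 212 kN.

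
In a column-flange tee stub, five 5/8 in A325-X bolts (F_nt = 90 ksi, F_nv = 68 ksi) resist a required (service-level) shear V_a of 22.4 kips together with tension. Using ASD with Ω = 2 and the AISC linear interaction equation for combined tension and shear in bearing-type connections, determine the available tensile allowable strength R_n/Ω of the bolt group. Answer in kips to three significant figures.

A_b = π·0.625²/4 = 0.3068 in²; f_rv = 22.4 / (5 × 0.3068) = 14.6 ksi.
F'_nt = 1.3 F_nt − (Ω F_nt / F_nv) f_rv = 1.3·90 − (2·90/68)·14.6 = 78.35 ksi, capped at F_nt → F'_nt = 78.35 ksi.
R_n = F'_nt · A_b · n = 78.35 × 0.3068 × 5 = 120.2 kips.
Allowable strength R_n/Ω = 120.2 / 2 = 60.1 kips.

60.1 kips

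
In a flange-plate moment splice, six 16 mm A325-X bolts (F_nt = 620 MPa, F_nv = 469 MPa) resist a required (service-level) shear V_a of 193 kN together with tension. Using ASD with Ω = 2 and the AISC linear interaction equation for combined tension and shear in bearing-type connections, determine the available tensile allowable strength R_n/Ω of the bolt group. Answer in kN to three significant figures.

A_b = π·16²/4 = 201.1 mm²; f_rv = 193 × 1000 / (6 × 201.1) = 160 MPa.
F'_nt = 1.3 F_nt − (Ω F_nt / F_nv) f_rv = 1.3·620 − (2·620/469)·160 = 383 MPa, capped at F_nt → F'_nt = 383 MPa.
R_n = F'_nt · A_b · n = 383 × 201.1 × 6 / 1000 = 462.1 kN.
Allowable strength R_n/Ω = 462.1 / 2 = 231 kN.

231 kN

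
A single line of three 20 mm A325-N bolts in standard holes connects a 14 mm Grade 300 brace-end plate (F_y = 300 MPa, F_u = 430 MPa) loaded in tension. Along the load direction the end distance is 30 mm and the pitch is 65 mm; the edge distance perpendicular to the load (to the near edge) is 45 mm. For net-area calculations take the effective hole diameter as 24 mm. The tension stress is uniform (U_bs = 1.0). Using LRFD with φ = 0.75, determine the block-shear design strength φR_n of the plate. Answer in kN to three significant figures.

420 kN

Shear plane L_v = 30 + 2·65 = 160 mm; A_gv = 160 × 14 = 2240 mm².
A_nv = (160 − 2.5·24) × 14 = 1400 mm².
A_nt = (45 − 0.5·24) × 14 = 462 mm².
0.6 F_u A_nv = 361.2 kN; 0.6 F_y A_gv = 403.2 kN → shear rupture governs the shear term.
R_n = 361.2 + 1.0 × 430 × 462 / 1000 = 559.9 kN.
Design strength φR_n = 0.75 × 559.9 = 420 kN.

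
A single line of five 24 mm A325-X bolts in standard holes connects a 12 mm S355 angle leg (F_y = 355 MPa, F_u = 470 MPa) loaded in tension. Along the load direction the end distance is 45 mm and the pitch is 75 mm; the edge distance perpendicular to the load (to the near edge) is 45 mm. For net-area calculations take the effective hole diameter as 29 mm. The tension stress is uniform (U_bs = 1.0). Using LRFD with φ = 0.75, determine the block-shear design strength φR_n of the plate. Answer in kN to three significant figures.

673 kN

Shear plane L_v = 45 + 4·75 = 345 mm; A_gv = 345 × 12 = 4140 mm².
A_nv = (345 − 4.5·29) × 12 = 2574 mm².
A_nt = (45 − 0.5·29) × 12 = 366 mm².
0.6 F_u A_nv = 725.9 kN; 0.6 F_y A_gv = 881.8 kN → shear rupture governs the shear term.
R_n = 725.9 + 1.0 × 470 × 366 / 1000 = 897.9 kN.
Design strength φR_n = 0.75 × 897.9 = 673 kN.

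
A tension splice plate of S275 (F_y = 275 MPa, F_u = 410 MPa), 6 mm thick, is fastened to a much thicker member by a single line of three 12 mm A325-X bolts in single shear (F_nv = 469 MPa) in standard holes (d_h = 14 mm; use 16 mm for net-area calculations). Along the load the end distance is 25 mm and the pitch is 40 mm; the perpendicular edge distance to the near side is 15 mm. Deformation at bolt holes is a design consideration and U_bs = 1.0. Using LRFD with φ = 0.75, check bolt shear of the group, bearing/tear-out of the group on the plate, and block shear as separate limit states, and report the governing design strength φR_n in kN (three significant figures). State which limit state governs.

84.9 kN (block shear governs)

Bolt shear: A_b = π·12²/4 = 113.1 mm²; R_n = 469 × 113.1 × 3 × 1 / 1000 = 159.1 kN → 0.75 × 159.1 = 119 kN.
Bearing: edge l_c = 18, r_n = 53.14 kN; interior l_c = 26, r_n = 70.85 kN; R_n = 53.14 + 2·70.85 = 194.8 kN → 146 kN.
Block shear: A_gv = 630, A_nv = 390, A_nt = 42 mm²; R_n = min(0.6F_uA_nv, 0.6F_yA_gv) + U_bs·F_u·A_nt = 113.2 kN → 84.9 kN.
Block shear governs: 84.9 kN.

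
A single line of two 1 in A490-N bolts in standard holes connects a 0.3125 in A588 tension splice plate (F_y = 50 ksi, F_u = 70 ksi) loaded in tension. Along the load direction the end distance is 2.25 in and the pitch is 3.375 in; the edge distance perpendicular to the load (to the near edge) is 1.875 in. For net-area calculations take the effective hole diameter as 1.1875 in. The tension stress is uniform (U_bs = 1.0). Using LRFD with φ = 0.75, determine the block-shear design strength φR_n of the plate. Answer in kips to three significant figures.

Shear plane L_v = 2.25 + 1·3.375 = 5.625 in; A_gv = 5.625 × 0.3125 = 1.758 in².
A_nv = (5.625 − 1.5·1.1875) × 0.3125 = 1.201 in².
A_nt = (1.875 − 0.5·1.1875) × 0.3125 = 0.4004 in².
0.6 F_u A_nv = 50.45 kips; 0.6 F_y A_gv = 52.73 kips → shear rupture governs the shear term.
R_n = 50.45 + 1.0 × 70 × 0.4004 = 78.48 kips.
Design strength φR_n = 0.75 × 78.48 = 58.9 kips.

58.9 kips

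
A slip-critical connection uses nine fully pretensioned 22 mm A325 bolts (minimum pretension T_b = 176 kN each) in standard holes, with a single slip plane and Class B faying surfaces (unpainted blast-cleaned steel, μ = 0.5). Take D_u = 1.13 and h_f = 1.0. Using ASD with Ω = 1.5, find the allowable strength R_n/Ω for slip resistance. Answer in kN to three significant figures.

R_n = μ · D_u · h_f · T_b · n_s · n_b = 0.5 × 1.13 × 1.0 × 176 × 1 × 9 = 895 kN.
Allowable strength R_n/Ω = 895 / 1.5 = 597 kN.

597 kN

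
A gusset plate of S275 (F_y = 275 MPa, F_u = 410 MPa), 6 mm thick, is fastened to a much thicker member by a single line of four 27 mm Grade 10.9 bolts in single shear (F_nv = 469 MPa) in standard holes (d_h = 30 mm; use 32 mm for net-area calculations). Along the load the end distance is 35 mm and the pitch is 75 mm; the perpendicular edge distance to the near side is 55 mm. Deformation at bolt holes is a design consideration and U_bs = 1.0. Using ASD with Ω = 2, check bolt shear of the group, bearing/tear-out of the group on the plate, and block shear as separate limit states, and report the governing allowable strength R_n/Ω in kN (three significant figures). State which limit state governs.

157 kN (block shear governs)

Bolt shear: A_b = π·27²/4 = 572.6 mm²; R_n = 469 × 572.6 × 4 × 1 / 1000 = 1074 kN → 1074 / 2 = 537 kN.
Bearing: edge l_c = 20, r_n = 59.04 kN; interior l_c = 45, r_n = 132.8 kN; R_n = 59.04 + 3·132.8 = 457.6 kN → 229 kN.
Block shear: A_gv = 1560, A_nv = 888, A_nt = 234 mm²; R_n = min(0.6F_uA_nv, 0.6F_yA_gv) + U_bs·F_u·A_nt = 314.4 kN → 157 kN.
Block shear governs: 157 kN.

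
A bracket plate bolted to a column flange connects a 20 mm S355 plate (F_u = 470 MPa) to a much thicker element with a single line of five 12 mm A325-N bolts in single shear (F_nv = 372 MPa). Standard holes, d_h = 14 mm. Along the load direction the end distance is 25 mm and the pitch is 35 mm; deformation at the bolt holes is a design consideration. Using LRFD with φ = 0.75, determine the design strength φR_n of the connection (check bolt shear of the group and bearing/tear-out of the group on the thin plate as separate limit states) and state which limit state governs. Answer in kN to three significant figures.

158 kN (bolt shear governs)

Bolt shear: A_b = π·12²/4 = 113.1 mm²; R_n = 372 × 113.1 × 5 × 1 / 1000 = 210.4 kN → 0.75 × 210.4 = 158 kN.
Bearing (1.2 l_c t F_u ≤ 2.4 d t F_u): upper limit = 2.4·12·20·470 / 1000 = 270.7 kN.
  Edge l_c = 25 − 14/2 = 18 → r_n = 203 kN; interior l_c = 35 − 14 = 21 → r_n = 236.9 kN.
  R_n,bearing = 1·203 + 4·236.9 = 1151 kN → 0.75 × 1151 = 863 kN.
Bolt shear governs: 158 kN.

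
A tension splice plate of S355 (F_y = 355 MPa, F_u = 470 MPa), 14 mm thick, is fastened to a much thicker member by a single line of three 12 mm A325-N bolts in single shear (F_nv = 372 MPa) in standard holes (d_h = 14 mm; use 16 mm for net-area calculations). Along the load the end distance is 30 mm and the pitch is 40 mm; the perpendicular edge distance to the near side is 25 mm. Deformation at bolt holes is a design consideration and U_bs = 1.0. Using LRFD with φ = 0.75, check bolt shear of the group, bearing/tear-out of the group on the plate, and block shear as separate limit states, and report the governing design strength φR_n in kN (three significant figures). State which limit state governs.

Bolt shear: A_b = π·12²/4 = 113.1 mm²; R_n = 372 × 113.1 × 3 × 1 / 1000 = 126.2 kN → 0.75 × 126.2 = 94.7 kN.
Bearing: edge l_c = 23, r_n = 181.6 kN; interior l_c = 26, r_n = 189.5 kN; R_n = 181.6 + 2·189.5 = 560.6 kN → 420 kN.
Block shear: A_gv = 1540, A_nv = 980, A_nt = 238 mm²; R_n = min(0.6F_uA_nv, 0.6F_yA_gv) + U_bs·F_u·A_nt = 388.2 kN → 291 kN.
Bolt shear governs: 94.7 kN.

94.7 kN (bolt shear governs)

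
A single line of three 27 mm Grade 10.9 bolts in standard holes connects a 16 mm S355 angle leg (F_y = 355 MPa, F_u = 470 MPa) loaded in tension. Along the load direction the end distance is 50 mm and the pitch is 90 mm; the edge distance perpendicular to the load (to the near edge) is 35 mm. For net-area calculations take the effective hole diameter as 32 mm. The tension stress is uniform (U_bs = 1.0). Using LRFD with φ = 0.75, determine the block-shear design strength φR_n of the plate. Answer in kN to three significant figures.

615 kN

Shear plane L_v = 50 + 2·90 = 230 mm; A_gv = 230 × 16 = 3680 mm².
A_nv = (230 − 2.5·32) × 16 = 2400 mm².
A_nt = (35 − 0.5·32) × 16 = 304 mm².
0.6 F_u A_nv = 676.8 kN; 0.6 F_y A_gv = 783.8 kN → shear rupture governs the shear term.
R_n = 676.8 + 1.0 × 470 × 304 / 1000 = 819.7 kN.
Design strength φR_n = 0.75 × 819.7 = 615 kN.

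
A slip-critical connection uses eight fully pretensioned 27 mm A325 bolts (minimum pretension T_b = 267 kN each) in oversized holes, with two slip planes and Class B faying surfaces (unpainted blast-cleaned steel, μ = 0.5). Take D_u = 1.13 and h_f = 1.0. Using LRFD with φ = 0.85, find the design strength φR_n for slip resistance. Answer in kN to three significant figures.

R_n = μ · D_u · h_f · T_b · n_s · n_b = 0.5 × 1.13 × 1.0 × 267 × 2 × 8 = 2414 kN.
Design strength φR_n = 0.85 × 2414 = 2050 kN.

2050 kN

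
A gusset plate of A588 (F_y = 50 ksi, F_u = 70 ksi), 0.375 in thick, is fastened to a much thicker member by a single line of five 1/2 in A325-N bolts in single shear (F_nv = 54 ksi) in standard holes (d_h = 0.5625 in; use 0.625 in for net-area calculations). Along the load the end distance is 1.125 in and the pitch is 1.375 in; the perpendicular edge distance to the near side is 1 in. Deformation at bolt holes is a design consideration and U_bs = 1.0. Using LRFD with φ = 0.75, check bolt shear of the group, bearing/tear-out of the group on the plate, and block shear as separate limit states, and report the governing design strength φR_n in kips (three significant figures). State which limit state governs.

39.8 kips (bolt shear governs)

Bolt shear: A_b = π·0.5²/4 = 0.1963 in²; R_n = 54 × 0.1963 × 5 × 1 = 53.01 kips → 0.75 × 53.01 = 39.8 kips.
Bearing: edge l_c = 0.8438, r_n = 26.58 kips; interior l_c = 0.8125, r_n = 25.59 kips; R_n = 26.58 + 4·25.59 = 129 kips → 96.7 kips.
Block shear: A_gv = 2.484, A_nv = 1.43, A_nt = 0.2578 in²; R_n = min(0.6F_uA_nv, 0.6F_yA_gv) + U_bs·F_u·A_nt = 78.09 kips → 58.6 kips.
Bolt shear governs: 39.8 kips.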